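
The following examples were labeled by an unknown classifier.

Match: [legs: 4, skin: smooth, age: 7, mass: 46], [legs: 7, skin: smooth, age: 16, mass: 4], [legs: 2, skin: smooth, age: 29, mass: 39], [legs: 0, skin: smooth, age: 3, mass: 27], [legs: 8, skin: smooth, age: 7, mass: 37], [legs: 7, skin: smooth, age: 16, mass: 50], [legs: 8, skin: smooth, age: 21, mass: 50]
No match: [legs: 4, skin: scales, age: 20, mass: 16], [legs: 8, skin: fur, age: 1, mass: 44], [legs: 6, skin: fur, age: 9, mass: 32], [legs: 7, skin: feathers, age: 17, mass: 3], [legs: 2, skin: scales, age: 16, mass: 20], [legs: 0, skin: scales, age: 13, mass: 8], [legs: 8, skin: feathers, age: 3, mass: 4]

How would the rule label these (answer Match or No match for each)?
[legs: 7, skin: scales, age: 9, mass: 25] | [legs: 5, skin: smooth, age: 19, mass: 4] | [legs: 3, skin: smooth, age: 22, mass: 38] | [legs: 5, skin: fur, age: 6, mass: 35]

No match, Match, Match, No match

Rule: skin is smooth. This holds for each 'Match' example and fails for each 'No match' one.
[legs: 7, skin: scales, age: 9, mass: 25] → skin is scales → No match.
[legs: 5, skin: smooth, age: 19, mass: 4] → skin is smooth → Match.
[legs: 3, skin: smooth, age: 22, mass: 38] → skin is smooth → Match.
[legs: 5, skin: fur, age: 6, mass: 35] → skin is fur → No match.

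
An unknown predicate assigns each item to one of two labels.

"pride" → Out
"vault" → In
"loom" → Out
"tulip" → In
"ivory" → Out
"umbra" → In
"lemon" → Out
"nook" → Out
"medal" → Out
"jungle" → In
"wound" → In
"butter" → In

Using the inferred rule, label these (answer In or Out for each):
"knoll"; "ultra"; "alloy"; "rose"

Every 'In' example satisfies: contains 'u'. None of the 'Out' examples do.
"knoll": no 'u', doesn't match → Out.
"ultra": has 'u', qualifies → In.
"alloy": no 'u', doesn't match → Out.
"rose": no 'u', doesn't match → Out.

Out, In, Out, Out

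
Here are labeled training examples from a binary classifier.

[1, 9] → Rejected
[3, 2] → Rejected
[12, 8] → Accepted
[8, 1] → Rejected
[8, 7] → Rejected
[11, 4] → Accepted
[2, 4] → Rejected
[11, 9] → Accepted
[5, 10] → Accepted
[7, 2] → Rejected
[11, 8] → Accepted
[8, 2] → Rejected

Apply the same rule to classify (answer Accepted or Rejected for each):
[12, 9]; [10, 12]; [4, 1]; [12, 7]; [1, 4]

Accepted, Accepted, Rejected, Accepted, Rejected

'Accepted' ⟺ max ≥ 10.
[12, 9]: max 12, meets the rule → Accepted.
[10, 12]: max 12, meets the rule → Accepted.
[4, 1]: max 4, fails this test → Rejected.
[12, 7]: max 12, meets the rule → Accepted.
[1, 4]: max 4, fails this test → Rejected.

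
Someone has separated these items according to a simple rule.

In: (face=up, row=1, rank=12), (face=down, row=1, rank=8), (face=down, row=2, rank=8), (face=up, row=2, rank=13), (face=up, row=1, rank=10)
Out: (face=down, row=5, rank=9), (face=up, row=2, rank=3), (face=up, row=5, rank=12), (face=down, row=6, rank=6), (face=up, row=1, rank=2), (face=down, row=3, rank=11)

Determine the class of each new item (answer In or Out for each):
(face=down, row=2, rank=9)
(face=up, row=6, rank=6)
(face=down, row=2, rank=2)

In, Out, Out

The rule appears to be: row ≤ 2 AND rank ≥ 6.
(face=down, row=2, rank=9): row = 2, rank = 9 — matches, so In.
(face=up, row=6, rank=6): row = 6, rank = 6 — doesn't qualify, so Out.
(face=down, row=2, rank=2): row = 2, rank = 2 — doesn't qualify, so Out.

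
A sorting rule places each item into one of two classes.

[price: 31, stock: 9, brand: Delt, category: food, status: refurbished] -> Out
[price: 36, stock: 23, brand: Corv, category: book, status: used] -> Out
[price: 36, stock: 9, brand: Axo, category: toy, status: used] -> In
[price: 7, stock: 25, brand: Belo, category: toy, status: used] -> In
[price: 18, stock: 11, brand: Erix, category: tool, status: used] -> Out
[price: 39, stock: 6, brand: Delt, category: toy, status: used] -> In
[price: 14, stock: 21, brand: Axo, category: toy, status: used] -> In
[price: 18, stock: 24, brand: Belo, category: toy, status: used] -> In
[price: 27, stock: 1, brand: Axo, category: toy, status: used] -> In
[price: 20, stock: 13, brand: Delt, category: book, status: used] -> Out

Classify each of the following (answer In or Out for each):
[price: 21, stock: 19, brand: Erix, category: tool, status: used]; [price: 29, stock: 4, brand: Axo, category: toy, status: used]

Out, In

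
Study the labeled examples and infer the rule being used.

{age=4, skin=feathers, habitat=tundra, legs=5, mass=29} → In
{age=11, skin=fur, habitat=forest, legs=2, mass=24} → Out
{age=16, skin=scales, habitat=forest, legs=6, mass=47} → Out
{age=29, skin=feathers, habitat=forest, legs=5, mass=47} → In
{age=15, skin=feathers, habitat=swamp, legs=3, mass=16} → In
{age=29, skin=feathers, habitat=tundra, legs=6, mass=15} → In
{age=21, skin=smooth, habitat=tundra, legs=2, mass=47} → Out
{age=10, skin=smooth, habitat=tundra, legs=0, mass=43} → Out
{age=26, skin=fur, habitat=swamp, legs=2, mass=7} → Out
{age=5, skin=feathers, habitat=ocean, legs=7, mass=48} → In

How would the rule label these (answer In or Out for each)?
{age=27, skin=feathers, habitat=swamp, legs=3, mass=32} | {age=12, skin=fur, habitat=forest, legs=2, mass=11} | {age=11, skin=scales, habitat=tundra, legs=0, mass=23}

In, Out, Out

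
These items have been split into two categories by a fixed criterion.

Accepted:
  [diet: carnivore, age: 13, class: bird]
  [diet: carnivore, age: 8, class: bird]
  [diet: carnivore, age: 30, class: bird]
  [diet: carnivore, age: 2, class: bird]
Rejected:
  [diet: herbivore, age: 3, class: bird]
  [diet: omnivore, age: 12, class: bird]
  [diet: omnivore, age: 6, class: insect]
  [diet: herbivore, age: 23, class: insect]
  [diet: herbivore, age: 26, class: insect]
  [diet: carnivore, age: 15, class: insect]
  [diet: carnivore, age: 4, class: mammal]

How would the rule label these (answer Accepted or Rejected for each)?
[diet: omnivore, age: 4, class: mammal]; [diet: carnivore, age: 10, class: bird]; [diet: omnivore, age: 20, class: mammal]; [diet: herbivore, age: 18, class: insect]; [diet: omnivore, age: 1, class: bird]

The classifier is using: diet is carnivore AND class is bird.

Rejected, Accepted, Rejected, Rejected, Rejected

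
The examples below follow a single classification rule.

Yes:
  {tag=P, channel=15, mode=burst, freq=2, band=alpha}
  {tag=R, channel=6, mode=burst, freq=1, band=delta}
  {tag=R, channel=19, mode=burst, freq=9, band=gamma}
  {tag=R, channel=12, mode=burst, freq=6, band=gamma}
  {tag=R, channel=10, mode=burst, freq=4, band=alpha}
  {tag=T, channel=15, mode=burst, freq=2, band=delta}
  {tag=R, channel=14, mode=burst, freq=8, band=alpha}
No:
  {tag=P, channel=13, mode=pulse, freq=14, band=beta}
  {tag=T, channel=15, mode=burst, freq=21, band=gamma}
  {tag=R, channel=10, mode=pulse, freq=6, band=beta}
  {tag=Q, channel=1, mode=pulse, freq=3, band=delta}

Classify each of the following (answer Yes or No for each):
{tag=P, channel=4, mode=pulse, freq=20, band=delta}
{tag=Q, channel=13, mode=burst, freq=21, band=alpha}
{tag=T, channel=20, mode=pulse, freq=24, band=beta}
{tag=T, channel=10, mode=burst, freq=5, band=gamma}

No, No, No, Yes

The classifier is using: mode is burst AND freq ≤ 9.
{tag=P, channel=4, mode=pulse, freq=20, band=delta} — mode is pulse, freq = 20, hence No.
{tag=Q, channel=13, mode=burst, freq=21, band=alpha} — mode is burst, freq = 21, hence No.
{tag=T, channel=20, mode=pulse, freq=24, band=beta} — mode is pulse, freq = 24, hence No.
{tag=T, channel=10, mode=burst, freq=5, band=gamma} — mode is burst, freq = 5, hence Yes.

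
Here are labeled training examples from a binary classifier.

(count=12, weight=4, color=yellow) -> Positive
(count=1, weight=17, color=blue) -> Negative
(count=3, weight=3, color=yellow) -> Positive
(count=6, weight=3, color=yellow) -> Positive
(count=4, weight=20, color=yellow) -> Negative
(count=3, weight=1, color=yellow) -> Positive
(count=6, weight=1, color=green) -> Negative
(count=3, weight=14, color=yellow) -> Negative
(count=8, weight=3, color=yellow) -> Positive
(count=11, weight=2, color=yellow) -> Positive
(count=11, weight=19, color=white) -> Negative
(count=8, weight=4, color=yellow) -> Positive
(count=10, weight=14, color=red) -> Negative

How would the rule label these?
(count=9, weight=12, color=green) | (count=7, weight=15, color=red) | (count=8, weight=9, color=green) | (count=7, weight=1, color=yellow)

All 'Positive' examples share one property — color is yellow AND weight ≤ 4 — and every 'Negative' example lacks it.

Negative, Negative, Negative, Positive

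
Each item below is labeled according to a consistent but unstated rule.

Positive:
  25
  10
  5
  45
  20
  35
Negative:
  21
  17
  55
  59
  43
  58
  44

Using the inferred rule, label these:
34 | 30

A rule that fits every label: multiple of 5 AND at most 45 — true of each 'Positive' example, false of each 'Negative' one.
34: 34 = 5·6 + 4, 34 ≤ 45, fails this test → Negative.
30: 30 = 5·6, 30 ≤ 45, meets the rule → Positive.

Negative, Positive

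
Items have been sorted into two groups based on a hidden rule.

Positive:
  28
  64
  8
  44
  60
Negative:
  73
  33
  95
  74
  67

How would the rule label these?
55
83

Negative, Negative

Every 'Positive' example satisfies: multiple of 4. None of the 'Negative' examples do.
55: Negative (55 = 4·13 + 3).
83: Negative (83 = 4·20 + 3).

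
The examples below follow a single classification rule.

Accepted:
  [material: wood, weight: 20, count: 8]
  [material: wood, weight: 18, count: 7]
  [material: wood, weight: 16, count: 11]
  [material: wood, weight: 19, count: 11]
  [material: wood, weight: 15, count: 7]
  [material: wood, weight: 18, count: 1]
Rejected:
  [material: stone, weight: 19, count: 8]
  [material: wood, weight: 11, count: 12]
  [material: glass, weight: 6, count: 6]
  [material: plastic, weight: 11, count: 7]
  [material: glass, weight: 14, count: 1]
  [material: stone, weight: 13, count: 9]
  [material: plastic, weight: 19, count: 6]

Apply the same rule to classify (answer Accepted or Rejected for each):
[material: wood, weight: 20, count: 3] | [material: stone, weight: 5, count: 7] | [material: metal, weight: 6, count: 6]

Accepted, Rejected, Rejected

The common property of the 'Accepted' items is: material is wood AND count ≤ 11. No 'Rejected' item has it.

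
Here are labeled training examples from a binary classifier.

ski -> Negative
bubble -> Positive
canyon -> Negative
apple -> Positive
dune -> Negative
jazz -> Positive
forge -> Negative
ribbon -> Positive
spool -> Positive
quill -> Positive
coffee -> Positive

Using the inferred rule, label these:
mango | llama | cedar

Negative, Positive, Negative

'Positive' ⟺ has a double letter.
Negative: mango, since no doubled letter. Positive: llama, since 'll' doubled. Negative: cedar, since no doubled letter.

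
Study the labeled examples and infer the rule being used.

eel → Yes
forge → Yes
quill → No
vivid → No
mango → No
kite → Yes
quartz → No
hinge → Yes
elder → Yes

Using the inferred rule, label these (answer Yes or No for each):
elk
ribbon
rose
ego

Yes, No, Yes, Yes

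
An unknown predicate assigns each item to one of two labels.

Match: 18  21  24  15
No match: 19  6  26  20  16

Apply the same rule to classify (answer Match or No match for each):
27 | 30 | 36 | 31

Match, Match, Match, No match

The common property of the 'Match' items is: multiple of 3 AND at least 15. No 'No match' item has it.
27 — 27 = 3·9, 27 ≥ 15, hence Match. 30 — 30 = 3·10, 30 ≥ 15, hence Match. 36 — 36 = 3·12, 36 ≥ 15, hence Match. 31 — 31 = 3·10 + 1, 31 ≥ 15, hence No match.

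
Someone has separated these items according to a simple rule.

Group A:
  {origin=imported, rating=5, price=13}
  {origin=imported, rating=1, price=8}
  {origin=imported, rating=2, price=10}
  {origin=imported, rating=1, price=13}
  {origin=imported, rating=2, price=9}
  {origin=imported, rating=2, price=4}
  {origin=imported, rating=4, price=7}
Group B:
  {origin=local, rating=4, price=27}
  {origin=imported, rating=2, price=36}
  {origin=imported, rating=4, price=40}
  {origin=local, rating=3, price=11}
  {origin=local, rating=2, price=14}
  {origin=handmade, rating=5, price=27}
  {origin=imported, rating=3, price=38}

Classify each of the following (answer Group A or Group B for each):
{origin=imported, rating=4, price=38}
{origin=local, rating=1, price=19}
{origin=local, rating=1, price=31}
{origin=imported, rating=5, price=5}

Group B, Group B, Group B, Group A

The classifier is using: origin is imported AND price ≤ 13.
{origin=imported, rating=4, price=38} → origin is imported, price = 38 → Group B. {origin=local, rating=1, price=19} → origin is local, price = 19 → Group B. {origin=local, rating=1, price=31} → origin is local, price = 31 → Group B. {origin=imported, rating=5, price=5} → origin is imported, price = 5 → Group A.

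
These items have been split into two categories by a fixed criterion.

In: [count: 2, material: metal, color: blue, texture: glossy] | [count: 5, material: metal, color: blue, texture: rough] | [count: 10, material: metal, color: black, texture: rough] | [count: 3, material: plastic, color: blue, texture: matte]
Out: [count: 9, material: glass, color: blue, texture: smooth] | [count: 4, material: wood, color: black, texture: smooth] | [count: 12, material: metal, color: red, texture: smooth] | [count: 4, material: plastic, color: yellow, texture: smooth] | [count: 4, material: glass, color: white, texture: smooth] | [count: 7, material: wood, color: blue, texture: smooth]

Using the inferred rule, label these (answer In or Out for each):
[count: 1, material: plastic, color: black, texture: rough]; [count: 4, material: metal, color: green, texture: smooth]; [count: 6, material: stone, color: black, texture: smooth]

Every 'In' example satisfies: texture is not smooth. None of the 'Out' examples do.
[count: 1, material: plastic, color: black, texture: rough] — texture is rough, hence In. [count: 4, material: metal, color: green, texture: smooth] — texture is smooth, hence Out. [count: 6, material: stone, color: black, texture: smooth] — texture is smooth, hence Out.

In, Out, Out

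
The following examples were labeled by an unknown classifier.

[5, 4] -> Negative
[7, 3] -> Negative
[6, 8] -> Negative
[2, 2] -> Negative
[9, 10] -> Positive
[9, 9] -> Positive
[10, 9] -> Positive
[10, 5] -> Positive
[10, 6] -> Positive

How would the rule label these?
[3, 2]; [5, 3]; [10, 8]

All 'Positive' examples share one property — sum ≥ 15 — and every 'Negative' example lacks it.
[3, 2]: Negative (3+2 = 5).
[5, 3]: Negative (5+3 = 8).
[10, 8]: Positive (10+8 = 18).

Negative, Negative, Positive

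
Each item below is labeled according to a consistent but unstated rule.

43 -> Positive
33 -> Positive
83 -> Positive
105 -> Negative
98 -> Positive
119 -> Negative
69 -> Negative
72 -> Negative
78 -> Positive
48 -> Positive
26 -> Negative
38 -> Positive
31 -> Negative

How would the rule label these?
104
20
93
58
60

The common property of the 'Positive' items is: ≡ 3 (mod 5). No 'Negative' item has it.
104 → 104 mod 5 = 4 → Negative. 20 → 20 mod 5 = 0 → Negative. 93 → 93 mod 5 = 3 → Positive. 58 → 58 mod 5 = 3 → Positive. 60 → 60 mod 5 = 0 → Negative.

Negative, Negative, Positive, Positive, Negative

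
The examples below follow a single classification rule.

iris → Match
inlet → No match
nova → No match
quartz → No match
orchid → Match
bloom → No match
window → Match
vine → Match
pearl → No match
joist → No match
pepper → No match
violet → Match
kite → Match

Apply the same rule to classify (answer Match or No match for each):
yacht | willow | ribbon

No match, Match, Match

The simplest hypothesis consistent with all the labels is: even length AND contains 'i'.
yacht: No match (length 5, no 'i').
willow: Match (length 6, has 'i').
ribbon: Match (length 6, has 'i').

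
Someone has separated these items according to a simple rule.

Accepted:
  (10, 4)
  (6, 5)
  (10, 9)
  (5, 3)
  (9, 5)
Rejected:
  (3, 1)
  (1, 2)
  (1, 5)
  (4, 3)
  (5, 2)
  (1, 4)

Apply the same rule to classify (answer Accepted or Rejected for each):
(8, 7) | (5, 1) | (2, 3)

'Accepted' ⟺ sum ≥ 8.

Accepted, Rejected, Rejected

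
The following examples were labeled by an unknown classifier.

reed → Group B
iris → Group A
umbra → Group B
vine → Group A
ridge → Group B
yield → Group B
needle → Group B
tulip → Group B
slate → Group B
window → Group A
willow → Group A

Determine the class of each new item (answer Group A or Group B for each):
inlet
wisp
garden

Group B, Group A, Group B

Rule: even length AND contains 'i'. This holds for each 'Group A' example and fails for each 'Group B' one.
Group B: inlet, since length 5, has 'i'. Group A: wisp, since length 4, has 'i'. Group B: garden, since length 6, no 'i'.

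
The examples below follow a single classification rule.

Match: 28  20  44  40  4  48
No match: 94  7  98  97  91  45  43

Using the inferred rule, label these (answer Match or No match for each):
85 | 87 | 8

No match, No match, Match

One predicate separates the groups cleanly: multiple of 4.
No match: 85, since 85 = 4·21 + 1. No match: 87, since 87 = 4·21 + 3. Match: 8, since 8 = 4·2.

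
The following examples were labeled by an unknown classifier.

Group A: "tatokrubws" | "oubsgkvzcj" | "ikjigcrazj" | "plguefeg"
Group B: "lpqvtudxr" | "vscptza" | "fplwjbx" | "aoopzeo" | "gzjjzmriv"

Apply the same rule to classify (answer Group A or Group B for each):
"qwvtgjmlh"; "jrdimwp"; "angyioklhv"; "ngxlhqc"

Group B, Group B, Group A, Group B

Checking candidate rules against both groups, what survives is: even length.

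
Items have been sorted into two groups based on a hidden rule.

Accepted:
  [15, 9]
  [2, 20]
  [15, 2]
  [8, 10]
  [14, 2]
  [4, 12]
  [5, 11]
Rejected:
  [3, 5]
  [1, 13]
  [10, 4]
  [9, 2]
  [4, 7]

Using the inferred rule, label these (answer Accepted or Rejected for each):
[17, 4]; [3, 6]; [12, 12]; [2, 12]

Accepted, Rejected, Accepted, Rejected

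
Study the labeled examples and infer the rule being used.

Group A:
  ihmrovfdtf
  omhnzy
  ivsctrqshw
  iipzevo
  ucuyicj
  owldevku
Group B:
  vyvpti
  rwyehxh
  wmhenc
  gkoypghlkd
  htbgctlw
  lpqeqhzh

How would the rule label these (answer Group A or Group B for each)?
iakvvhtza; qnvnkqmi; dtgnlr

Group A, Group B, Group B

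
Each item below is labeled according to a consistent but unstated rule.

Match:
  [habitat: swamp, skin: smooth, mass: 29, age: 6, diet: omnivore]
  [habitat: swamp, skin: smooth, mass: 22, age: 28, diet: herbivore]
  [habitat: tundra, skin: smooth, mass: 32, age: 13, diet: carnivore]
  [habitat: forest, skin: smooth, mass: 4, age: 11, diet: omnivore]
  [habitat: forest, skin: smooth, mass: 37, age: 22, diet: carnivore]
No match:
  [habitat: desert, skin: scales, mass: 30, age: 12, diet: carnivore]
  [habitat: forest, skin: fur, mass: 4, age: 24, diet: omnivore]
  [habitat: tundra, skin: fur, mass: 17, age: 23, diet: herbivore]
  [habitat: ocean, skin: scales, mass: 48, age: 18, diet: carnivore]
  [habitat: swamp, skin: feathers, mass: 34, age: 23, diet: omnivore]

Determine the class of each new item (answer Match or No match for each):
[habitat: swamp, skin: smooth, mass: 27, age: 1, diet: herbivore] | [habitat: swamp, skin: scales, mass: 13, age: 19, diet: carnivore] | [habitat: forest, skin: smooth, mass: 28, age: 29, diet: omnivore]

A rule that fits every label: skin is smooth — true of each 'Match' example, false of each 'No match' one.
[habitat: swamp, skin: smooth, mass: 27, age: 1, diet: herbivore]: skin is smooth, fits → Match. [habitat: swamp, skin: scales, mass: 13, age: 19, diet: carnivore]: skin is scales, does not satisfy this → No match. [habitat: forest, skin: smooth, mass: 28, age: 29, diet: omnivore]: skin is smooth, fits → Match.

Match, No match, Match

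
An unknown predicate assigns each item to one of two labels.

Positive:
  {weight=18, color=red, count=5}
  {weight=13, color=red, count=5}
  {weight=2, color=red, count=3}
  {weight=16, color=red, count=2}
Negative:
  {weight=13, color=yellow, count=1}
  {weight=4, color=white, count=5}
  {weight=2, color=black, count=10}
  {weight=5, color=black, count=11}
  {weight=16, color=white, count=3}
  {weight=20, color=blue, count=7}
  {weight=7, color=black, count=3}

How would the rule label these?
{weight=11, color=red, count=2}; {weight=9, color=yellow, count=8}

The pattern is that an item is 'Positive' exactly when: color is red.
{weight=11, color=red, count=2}: Positive (color is red). {weight=9, color=yellow, count=8}: Negative (color is yellow).

Positive, Negative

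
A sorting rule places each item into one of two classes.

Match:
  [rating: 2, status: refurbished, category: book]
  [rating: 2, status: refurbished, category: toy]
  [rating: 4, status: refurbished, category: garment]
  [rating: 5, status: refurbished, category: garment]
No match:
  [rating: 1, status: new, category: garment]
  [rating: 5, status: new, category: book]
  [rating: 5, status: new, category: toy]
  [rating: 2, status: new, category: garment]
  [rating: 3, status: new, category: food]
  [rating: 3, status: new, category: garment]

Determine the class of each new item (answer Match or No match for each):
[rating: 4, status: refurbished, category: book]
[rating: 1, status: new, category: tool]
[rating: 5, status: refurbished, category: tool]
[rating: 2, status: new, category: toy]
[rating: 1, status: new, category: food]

Match, No match, Match, No match, No match

The pattern is that an item is 'Match' exactly when: status is refurbished.
[rating: 4, status: refurbished, category: book] — status is refurbished, hence Match. [rating: 1, status: new, category: tool] — status is new, hence No match. [rating: 5, status: refurbished, category: tool] — status is refurbished, hence Match. [rating: 2, status: new, category: toy] — status is new, hence No match. [rating: 1, status: new, category: food] — status is new, hence No match.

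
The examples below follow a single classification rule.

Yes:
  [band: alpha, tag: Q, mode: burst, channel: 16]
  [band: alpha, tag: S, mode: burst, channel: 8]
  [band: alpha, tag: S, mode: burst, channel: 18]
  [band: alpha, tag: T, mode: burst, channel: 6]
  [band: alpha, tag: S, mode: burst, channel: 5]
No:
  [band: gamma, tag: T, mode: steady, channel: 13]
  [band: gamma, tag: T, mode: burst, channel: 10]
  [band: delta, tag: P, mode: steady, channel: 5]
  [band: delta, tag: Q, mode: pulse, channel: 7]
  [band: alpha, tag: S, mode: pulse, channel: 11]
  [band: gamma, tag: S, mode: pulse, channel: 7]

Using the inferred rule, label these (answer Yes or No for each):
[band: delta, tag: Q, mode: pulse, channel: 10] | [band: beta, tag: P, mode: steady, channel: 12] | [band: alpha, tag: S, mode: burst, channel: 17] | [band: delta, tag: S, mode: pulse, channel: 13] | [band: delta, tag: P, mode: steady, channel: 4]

The simplest hypothesis consistent with all the labels is: mode is burst AND band is alpha.
[band: delta, tag: Q, mode: pulse, channel: 10] — mode is pulse, band is delta, hence No. [band: beta, tag: P, mode: steady, channel: 12] — mode is steady, band is beta, hence No. [band: alpha, tag: S, mode: burst, channel: 17] — mode is burst, band is alpha, hence Yes. [band: delta, tag: S, mode: pulse, channel: 13] — mode is pulse, band is delta, hence No. [band: delta, tag: P, mode: steady, channel: 4] — mode is steady, band is delta, hence No.

No, No, Yes, No, No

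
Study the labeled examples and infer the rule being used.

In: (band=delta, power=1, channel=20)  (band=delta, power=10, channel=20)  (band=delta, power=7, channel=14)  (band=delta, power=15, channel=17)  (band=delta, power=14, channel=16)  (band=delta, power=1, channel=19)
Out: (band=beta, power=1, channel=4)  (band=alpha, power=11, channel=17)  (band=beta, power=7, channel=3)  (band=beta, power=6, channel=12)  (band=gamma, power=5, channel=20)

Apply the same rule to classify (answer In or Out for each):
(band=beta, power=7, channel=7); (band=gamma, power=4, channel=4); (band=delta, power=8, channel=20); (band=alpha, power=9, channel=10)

Out, Out, In, Out

The simplest hypothesis consistent with all the labels is: band is delta.
(band=beta, power=7, channel=7) — band is beta, hence Out. (band=gamma, power=4, channel=4) — band is gamma, hence Out. (band=delta, power=8, channel=20) — band is delta, hence In. (band=alpha, power=9, channel=10) — band is alpha, hence Out.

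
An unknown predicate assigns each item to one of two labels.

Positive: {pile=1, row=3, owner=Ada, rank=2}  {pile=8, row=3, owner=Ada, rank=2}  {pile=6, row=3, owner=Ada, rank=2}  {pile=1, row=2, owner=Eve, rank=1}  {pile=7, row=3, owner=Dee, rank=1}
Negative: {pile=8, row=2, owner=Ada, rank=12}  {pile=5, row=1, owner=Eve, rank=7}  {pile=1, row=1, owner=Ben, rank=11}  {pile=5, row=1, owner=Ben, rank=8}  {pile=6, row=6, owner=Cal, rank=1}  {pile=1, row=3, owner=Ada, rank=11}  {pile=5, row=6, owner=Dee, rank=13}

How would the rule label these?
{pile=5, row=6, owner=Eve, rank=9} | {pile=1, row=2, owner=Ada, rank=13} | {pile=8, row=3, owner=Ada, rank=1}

Every 'Positive' example satisfies: row ≤ 3 AND rank ≤ 2. None of the 'Negative' examples do.

Negative, Negative, Positive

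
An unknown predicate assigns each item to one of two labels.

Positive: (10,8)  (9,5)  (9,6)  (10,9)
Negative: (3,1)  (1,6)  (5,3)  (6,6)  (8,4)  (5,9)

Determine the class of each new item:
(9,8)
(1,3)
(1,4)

Positive, Negative, Negative

The distinguishing property — first ≥ 9 — holds for all the 'Positive' cases and none of the 'Negative' cases.
(9,8): first 9, matches → Positive. (1,3): first 1, fails the rule → Negative. (1,4): first 1, fails the rule → Negative.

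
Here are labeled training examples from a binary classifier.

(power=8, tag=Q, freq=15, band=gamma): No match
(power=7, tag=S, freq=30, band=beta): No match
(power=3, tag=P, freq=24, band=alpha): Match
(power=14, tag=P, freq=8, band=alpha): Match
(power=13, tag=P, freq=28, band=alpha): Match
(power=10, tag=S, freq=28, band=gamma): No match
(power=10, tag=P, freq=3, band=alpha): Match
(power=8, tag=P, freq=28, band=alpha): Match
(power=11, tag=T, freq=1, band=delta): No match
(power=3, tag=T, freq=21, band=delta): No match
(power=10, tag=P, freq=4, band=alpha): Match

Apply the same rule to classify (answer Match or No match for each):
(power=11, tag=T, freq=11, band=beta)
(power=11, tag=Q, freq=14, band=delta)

The common property of the 'Match' items is: tag is P. No 'No match' item has it.
No match: (power=11, tag=T, freq=11, band=beta), since tag is T. No match: (power=11, tag=Q, freq=14, band=delta), since tag is Q.

No match, No match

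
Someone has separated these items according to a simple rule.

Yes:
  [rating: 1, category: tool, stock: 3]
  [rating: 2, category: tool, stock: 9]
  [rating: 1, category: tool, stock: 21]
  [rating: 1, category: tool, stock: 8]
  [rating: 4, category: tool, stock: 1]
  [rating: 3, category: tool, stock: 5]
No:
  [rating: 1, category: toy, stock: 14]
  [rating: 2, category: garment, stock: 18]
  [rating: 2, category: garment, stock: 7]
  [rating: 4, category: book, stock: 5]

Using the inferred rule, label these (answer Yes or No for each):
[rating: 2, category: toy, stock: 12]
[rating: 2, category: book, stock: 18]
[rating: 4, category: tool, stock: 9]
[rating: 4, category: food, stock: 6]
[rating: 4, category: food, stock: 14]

No, No, Yes, No, No

Comparing the two groups points to one rule — category is tool.
[rating: 2, category: toy, stock: 12] → category is toy → No. [rating: 2, category: book, stock: 18] → category is book → No. [rating: 4, category: tool, stock: 9] → category is tool → Yes. [rating: 4, category: food, stock: 6] → category is food → No. [rating: 4, category: food, stock: 14] → category is food → No.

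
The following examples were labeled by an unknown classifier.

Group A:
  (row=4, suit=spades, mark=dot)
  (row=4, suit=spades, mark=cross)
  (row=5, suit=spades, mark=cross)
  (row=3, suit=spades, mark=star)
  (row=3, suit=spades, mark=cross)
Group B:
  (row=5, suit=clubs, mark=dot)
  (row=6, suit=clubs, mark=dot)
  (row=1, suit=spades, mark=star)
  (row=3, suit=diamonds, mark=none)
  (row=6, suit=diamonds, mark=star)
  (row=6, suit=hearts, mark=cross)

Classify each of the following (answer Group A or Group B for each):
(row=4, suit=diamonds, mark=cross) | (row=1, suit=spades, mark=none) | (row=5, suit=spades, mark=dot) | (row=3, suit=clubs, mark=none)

The rule appears to be: suit is spades AND row ≥ 3.
(row=4, suit=diamonds, mark=cross): suit is diamonds, row = 4 — fails the rule, so Group B.
(row=1, suit=spades, mark=none): suit is spades, row = 1 — fails the rule, so Group B.
(row=5, suit=spades, mark=dot): suit is spades, row = 5 — matches, so Group A.
(row=3, suit=clubs, mark=none): suit is clubs, row = 3 — fails the rule, so Group B.

Group B, Group B, Group A, Group B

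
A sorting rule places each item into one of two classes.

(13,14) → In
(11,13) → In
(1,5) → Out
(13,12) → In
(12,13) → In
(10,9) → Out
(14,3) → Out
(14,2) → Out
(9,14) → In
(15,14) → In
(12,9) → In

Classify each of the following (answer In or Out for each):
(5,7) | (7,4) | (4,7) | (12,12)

Out, Out, Out, In

The common property of the 'In' items is: sum ≥ 21. No 'Out' item has it.
(5,7): 5+7 = 12, does not pass → Out.
(7,4): 7+4 = 11, does not pass → Out.
(4,7): 4+7 = 11, does not pass → Out.
(12,12): 12+12 = 24, meets the rule → In.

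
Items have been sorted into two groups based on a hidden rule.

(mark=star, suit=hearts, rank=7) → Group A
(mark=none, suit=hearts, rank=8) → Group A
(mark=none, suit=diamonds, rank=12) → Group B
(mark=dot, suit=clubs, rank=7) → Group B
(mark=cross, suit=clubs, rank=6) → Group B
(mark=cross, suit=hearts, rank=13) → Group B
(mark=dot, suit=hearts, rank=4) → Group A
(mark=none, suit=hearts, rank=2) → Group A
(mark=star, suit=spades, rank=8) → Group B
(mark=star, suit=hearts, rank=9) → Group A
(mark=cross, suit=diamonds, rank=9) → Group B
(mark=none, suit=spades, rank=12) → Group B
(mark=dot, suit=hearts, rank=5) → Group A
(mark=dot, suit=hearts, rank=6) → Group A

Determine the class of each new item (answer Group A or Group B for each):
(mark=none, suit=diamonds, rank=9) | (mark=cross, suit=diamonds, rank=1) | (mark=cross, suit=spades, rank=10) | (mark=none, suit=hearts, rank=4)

Group B, Group B, Group B, Group A

The pattern is that an item is 'Group A' exactly when: suit is hearts AND rank ≤ 9.
(mark=none, suit=diamonds, rank=9): suit is diamonds, rank = 9, fails the rule → Group B. (mark=cross, suit=diamonds, rank=1): suit is diamonds, rank = 1, fails the rule → Group B. (mark=cross, suit=spades, rank=10): suit is spades, rank = 10, fails the rule → Group B. (mark=none, suit=hearts, rank=4): suit is hearts, rank = 4, satisfies this → Group A.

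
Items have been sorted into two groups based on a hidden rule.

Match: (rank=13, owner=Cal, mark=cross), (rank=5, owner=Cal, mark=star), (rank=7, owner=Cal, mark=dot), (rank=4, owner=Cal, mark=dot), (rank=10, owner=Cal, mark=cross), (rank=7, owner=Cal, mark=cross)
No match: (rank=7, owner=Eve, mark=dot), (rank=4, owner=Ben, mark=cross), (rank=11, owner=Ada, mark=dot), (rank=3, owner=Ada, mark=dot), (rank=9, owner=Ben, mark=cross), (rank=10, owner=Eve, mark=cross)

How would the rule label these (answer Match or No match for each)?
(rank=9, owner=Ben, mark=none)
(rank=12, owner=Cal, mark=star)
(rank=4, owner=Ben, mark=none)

No match, Match, No match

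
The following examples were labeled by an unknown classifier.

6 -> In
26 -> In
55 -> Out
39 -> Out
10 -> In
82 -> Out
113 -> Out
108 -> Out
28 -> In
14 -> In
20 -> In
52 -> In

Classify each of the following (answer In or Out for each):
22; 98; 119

In, Out, Out

The simplest hypothesis consistent with all the labels is: even AND at most 52.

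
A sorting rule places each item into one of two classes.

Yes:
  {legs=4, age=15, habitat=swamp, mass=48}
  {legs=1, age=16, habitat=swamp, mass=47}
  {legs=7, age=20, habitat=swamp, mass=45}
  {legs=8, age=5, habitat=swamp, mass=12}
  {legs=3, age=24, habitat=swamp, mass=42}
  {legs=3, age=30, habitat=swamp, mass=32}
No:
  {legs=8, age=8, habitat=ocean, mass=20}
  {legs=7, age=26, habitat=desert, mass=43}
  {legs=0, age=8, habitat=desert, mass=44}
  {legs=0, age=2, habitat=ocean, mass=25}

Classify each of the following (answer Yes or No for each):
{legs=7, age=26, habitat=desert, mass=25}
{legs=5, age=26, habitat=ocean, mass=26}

No, No

The common property of the 'Yes' items is: habitat is swamp. No 'No' item has it.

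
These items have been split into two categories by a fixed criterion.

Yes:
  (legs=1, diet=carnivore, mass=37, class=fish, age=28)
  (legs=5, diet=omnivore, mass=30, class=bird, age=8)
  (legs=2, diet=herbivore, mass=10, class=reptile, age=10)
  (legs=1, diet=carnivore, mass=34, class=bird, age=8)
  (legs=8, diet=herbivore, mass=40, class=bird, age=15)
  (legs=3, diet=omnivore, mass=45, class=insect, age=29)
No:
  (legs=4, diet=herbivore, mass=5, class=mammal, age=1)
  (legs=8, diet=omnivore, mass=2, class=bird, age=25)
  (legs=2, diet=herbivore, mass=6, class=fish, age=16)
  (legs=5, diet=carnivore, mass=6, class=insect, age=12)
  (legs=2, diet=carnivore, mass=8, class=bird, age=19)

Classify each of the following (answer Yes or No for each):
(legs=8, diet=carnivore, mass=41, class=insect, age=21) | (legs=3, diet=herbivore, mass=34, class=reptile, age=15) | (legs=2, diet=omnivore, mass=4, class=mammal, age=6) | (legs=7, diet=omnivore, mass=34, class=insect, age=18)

Yes, Yes, No, Yes

The common property of the 'Yes' items is: mass ≥ 10. No 'No' item has it.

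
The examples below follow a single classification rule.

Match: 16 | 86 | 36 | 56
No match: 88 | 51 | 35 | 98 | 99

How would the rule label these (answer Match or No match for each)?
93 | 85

The rule appears to be: ends in digit 6.
No match: 93, since last digit 3.
No match: 85, since last digit 5.

No match, No match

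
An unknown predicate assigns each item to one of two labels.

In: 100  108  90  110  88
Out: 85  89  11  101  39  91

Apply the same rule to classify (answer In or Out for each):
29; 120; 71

The distinguishing property — even — holds for all the 'In' cases and none of the 'Out' cases.
29: Out (29 is odd). 120: In (120 is even). 71: Out (71 is odd).

Out, In, Out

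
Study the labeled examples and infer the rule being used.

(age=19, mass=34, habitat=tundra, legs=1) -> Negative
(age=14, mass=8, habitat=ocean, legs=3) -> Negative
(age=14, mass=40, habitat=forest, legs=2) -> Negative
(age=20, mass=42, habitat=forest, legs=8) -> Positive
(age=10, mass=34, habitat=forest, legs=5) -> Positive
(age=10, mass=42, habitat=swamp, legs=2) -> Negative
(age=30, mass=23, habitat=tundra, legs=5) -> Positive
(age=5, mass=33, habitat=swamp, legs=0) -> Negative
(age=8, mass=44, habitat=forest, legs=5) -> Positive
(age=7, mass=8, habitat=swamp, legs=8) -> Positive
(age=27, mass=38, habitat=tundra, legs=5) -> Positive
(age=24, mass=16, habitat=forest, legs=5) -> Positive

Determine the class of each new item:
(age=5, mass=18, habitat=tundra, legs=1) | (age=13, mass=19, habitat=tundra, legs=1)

The classifier is using: legs ≥ 5.
(age=5, mass=18, habitat=tundra, legs=1) → legs = 1 → Negative.
(age=13, mass=19, habitat=tundra, legs=1) → legs = 1 → Negative.

Negative, Negative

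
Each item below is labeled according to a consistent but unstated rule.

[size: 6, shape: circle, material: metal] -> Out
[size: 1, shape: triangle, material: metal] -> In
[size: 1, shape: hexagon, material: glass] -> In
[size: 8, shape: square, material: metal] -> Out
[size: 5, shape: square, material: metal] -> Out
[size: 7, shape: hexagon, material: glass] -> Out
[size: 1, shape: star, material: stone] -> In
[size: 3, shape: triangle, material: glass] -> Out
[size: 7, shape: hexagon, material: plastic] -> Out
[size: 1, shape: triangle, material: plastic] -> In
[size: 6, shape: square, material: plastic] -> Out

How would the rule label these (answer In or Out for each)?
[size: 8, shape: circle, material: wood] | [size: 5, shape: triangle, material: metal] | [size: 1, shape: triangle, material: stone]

One predicate separates the groups cleanly: size = 1.
[size: 8, shape: circle, material: wood] → size = 8 → Out. [size: 5, shape: triangle, material: metal] → size = 5 → Out. [size: 1, shape: triangle, material: stone] → size = 1 → In.

Out, Out, In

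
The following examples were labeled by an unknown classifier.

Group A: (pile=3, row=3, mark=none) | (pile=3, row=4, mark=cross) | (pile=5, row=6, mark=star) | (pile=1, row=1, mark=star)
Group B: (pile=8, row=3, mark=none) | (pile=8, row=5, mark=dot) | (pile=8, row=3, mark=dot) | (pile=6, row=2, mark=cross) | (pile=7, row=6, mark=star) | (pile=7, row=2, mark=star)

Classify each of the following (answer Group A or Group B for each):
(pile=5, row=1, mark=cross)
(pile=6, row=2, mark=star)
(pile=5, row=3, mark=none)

Group A, Group B, Group A

Every 'Group A' example satisfies: pile ≤ 5. None of the 'Group B' examples do.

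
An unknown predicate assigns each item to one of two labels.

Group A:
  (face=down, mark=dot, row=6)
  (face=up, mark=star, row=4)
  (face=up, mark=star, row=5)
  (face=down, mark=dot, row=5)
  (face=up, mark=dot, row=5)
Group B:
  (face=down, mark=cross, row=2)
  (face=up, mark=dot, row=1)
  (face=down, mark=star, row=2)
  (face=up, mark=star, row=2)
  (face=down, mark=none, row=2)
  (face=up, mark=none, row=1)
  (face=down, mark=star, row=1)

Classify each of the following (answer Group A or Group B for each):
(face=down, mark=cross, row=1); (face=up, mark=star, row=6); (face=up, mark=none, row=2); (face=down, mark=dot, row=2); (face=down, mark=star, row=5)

Group B, Group A, Group B, Group B, Group A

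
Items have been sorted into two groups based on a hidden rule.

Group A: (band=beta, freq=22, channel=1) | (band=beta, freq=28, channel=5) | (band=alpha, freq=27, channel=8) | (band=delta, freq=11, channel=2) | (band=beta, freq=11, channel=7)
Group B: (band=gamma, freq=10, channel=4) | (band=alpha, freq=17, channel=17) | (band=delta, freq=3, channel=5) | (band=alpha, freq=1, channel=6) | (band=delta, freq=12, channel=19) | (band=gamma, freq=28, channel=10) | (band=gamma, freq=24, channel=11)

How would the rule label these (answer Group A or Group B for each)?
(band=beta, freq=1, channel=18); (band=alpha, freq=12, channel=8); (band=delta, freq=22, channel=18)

Group B, Group A, Group B

One predicate separates the groups cleanly: channel ≤ 8 AND freq ≥ 11.
Group B: (band=beta, freq=1, channel=18), since channel = 18, freq = 1. Group A: (band=alpha, freq=12, channel=8), since channel = 8, freq = 12. Group B: (band=delta, freq=22, channel=18), since channel = 18, freq = 22.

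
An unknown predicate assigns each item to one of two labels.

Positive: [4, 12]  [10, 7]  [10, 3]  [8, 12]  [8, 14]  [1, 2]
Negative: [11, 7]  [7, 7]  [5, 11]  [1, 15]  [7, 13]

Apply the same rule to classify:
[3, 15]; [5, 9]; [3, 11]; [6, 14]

Negative, Negative, Negative, Positive

All 'Positive' examples share one property — product is even — and every 'Negative' example lacks it.
[3, 15]: 3·15 = 45, does not satisfy this → Negative. [5, 9]: 5·9 = 45, does not satisfy this → Negative. [3, 11]: 3·11 = 33, does not satisfy this → Negative. [6, 14]: 6·14 = 84, meets the rule → Positive.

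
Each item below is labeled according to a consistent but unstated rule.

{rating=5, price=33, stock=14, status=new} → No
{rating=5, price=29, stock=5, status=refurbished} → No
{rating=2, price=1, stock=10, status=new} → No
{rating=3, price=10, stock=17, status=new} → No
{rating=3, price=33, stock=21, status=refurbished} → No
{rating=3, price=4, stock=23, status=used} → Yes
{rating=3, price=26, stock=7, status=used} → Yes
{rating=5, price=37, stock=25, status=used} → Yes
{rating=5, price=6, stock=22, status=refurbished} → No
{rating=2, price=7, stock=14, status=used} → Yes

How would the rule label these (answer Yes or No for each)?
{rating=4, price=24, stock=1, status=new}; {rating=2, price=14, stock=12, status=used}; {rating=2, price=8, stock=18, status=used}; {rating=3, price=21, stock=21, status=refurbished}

No, Yes, Yes, No

The distinguishing property — status is used — holds for all the 'Yes' cases and none of the 'No' cases.
{rating=4, price=24, stock=1, status=new} — status is new, hence No. {rating=2, price=14, stock=12, status=used} — status is used, hence Yes. {rating=2, price=8, stock=18, status=used} — status is used, hence Yes. {rating=3, price=21, stock=21, status=refurbished} — status is refurbished, hence No.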